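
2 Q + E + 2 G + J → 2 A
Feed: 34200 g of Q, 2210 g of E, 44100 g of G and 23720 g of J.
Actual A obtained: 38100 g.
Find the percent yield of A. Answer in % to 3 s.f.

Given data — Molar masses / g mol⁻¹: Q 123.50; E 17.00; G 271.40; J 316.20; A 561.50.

45.2 %

n(Q) = 34200 / 123.50 = 276.9 mol
n(E) = 2210 / 17.00 = 130.0 mol
n(G) = 44100 / 271.40 = 162.5 mol
n(J) = 23720 / 316.20 = 75.02 mol
n/ν → Q: 138.5, E: 130.0, G: 81.25, J: 75.02; J is limiting.
theoretical n(A) = (2/1) × 75.02 = 150.0 mol → 84230 g
% yield = 38100 / 84230 × 100 = 45.23 %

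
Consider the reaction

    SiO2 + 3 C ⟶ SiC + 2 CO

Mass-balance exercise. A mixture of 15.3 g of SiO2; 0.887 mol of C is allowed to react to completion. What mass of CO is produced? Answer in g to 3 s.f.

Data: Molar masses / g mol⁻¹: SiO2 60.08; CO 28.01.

14.3 g

n(SiO2) = 15.30 / 60.08 = 0.2547 mol
n(C) = 0.8870 mol
n/ν → SiO2: 0.2547, C: 0.2957; SiO2 is limiting.
n(CO) = (2/1) × 0.2547 = 0.5094 mol
mass = 0.5094 × 28.01 = 14.27 g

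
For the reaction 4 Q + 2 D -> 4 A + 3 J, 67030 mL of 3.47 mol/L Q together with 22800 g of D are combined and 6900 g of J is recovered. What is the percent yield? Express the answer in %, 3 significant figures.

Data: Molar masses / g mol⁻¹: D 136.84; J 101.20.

39.1 %

n(Q) = 3.47 × 67030/1000 = 232.6 mol
n(D) = 22800 / 136.84 = 166.6 mol
n/ν for Q = 232.6/4 = 58.15
n/ν for D = 166.6/2 = 83.30
Smallest n/ν is Q → limiting reagent.
theoretical n(J) = (3/4) × 232.6 = 174.5 mol → 17660 g
% yield = 6900 / 17660 × 100 = 39.07 %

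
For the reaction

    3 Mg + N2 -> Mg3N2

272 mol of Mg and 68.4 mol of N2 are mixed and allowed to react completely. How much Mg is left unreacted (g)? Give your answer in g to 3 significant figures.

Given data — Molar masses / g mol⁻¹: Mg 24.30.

n(Mg) = 272.0 mol
n(N2) = 68.40 mol
n/ν for Mg = 272.0/3 = 90.67
n/ν for N2 = 68.40/1 = 68.40
Smallest n/ν is N2 → limiting reagent.
Mg consumed = (3/1) × 68.40 = 205.2 mol
Mg remaining = 272.0 − 205.2 = 66.80 mol
mass = 66.80 × 24.30 = 1623 g

1620 g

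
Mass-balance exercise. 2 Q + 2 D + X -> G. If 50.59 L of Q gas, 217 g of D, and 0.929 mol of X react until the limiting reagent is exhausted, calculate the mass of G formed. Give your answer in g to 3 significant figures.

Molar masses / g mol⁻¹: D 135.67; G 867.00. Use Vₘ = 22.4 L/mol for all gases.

n(Q) = 50.59 / 22.4 = 2.258 mol
n(D) = 217.0 / 135.67 = 1.599 mol
n(X) = 0.9290 mol
n/ν for Q = 2.258/2 = 1.129
n/ν for D = 1.599/2 = 0.7995
n/ν for X = 0.9290/1 = 0.9290
Smallest n/ν is D → limiting reagent.
n(G) = (1/2) × 1.599 = 0.7995 mol
mass = 0.7995 × 867.00 = 693.2 g

693 g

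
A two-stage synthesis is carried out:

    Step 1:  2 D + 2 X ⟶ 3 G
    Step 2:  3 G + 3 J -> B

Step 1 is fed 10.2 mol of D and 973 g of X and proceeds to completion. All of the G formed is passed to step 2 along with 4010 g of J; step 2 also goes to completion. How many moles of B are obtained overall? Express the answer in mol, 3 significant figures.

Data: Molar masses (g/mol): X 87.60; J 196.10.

5.10 mol

Step 1:
n(D) = 10.20 mol
n(X) = 973.0 / 87.60 = 11.11 mol
n/ν → D: 5.100, X: 5.555; D is limiting.
n(G) produced = (3/2) × 10.20 = 15.30 mol
Step 2:
n(G) available = 15.30 mol
n(J) = 4010 / 196.10 = 20.45 mol
n/ν → G: 5.100, J: 6.817; G is limiting.
n(B) = (1/3) × 15.30 = 5.100 mol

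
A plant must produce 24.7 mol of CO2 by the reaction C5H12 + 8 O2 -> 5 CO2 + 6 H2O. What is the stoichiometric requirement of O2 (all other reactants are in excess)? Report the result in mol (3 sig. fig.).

n(CO2) = 24.70 mol
n(O2) = (8/5) × 24.70 = 39.52 mol

39.5 mol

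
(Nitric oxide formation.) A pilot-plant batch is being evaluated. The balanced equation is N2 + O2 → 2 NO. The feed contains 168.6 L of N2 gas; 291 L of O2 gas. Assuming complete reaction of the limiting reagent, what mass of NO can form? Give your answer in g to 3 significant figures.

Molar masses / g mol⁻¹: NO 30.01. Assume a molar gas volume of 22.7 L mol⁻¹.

446 g

n(N2) = 168.6 / 22.7 = 7.427 mol
n(O2) = 291.0 / 22.7 = 12.82 mol
n/ν for N2 = 7.427/1 = 7.427
n/ν for O2 = 12.82/1 = 12.82
Smallest n/ν is N2 → limiting reagent.
n(NO) = (2/1) × 7.427 = 14.85 mol
mass = 14.85 × 30.01 = 445.6 g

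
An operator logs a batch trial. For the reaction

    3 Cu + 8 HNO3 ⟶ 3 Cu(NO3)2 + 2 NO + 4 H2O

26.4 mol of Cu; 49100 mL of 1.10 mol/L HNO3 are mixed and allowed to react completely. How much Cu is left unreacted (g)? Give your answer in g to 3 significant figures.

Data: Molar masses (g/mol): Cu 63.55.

n(Cu) = 26.40 mol
n(HNO3) = 1.10 × 49100/1000 = 54.01 mol
n/ν → Cu: 8.800, HNO3: 6.751; HNO3 is limiting.
Cu consumed = (3/8) × 54.01 = 20.25 mol
Cu remaining = 26.40 − 20.25 = 6.150 mol
mass = 6.150 × 63.55 = 390.8 g

391 g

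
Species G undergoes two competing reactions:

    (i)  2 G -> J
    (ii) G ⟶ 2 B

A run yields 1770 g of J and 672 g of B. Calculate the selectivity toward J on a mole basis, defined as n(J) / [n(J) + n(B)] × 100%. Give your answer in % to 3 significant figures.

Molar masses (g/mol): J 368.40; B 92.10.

n(J) = 1770 / 368.40 = 4.805 mol
n(B) = 672 / 92.10 = 7.296 mol
selectivity = 4.805/(4.805+7.296) × 100 = 39.71 %

39.7 %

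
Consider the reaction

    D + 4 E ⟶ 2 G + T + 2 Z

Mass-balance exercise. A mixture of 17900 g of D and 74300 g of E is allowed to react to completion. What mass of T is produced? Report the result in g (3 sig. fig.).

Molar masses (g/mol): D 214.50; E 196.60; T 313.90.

n(D) = 17900 / 214.50 = 83.45 mol
n(E) = 74300 / 196.60 = 377.9 mol
n/ν for D = 83.45/1 = 83.45
n/ν for E = 377.9/4 = 94.48
Smallest n/ν is D → limiting reagent.
n(T) = (1/1) × 83.45 = 83.45 mol
mass = 83.45 × 313.90 = 26190 g

26200 g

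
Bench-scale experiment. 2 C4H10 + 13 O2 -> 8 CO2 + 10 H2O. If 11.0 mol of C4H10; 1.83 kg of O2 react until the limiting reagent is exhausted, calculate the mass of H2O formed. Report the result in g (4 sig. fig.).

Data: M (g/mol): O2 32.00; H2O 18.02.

792.7 g

n(C4H10) = 11.00 mol
n(O2) = 1.830×1000 / 32.00 = 57.19 mol
n/ν for C4H10 = 11.00/2 = 5.500
n/ν for O2 = 57.19/13 = 4.399
Smallest n/ν is O2 → limiting reagent.
n(H2O) = (10/13) × 57.19 = 43.99 mol
mass = 43.99 × 18.02 = 792.7 g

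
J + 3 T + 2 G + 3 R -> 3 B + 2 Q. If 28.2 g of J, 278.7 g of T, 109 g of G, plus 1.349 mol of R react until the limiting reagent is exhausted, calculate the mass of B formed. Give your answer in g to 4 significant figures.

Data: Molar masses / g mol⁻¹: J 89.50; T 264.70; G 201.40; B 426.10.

345.9 g

n(J) = 28.20 / 89.50 = 0.3151 mol
n(T) = 278.7 / 264.70 = 1.053 mol
n(G) = 109.0 / 201.40 = 0.5412 mol
n(R) = 1.349 mol
n/ν for J = 0.3151/1 = 0.3151
n/ν for T = 1.053/3 = 0.3510
n/ν for G = 0.5412/2 = 0.2706
n/ν for R = 1.349/3 = 0.4497
Smallest n/ν is G → limiting reagent.
n(B) = (3/2) × 0.5412 = 0.8118 mol
mass = 0.8118 × 426.10 = 345.9 g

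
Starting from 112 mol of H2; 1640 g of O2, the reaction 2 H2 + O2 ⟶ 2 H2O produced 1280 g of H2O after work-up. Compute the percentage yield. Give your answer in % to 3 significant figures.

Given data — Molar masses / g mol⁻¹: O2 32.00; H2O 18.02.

69.3 %

n(H2) = 112.0 mol
n(O2) = 1640 / 32.00 = 51.25 mol
n/ν → H2: 56.00, O2: 51.25; O2 is limiting.
theoretical n(H2O) = (2/1) × 51.25 = 102.5 mol → 1847 g
% yield = 1280 / 1847 × 100 = 69.30 %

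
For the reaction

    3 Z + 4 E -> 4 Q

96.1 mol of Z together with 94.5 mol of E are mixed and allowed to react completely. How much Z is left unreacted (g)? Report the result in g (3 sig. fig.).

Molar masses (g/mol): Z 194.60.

4910 g

n(Z) = 96.10 mol
n(E) = 94.50 mol
n/ν for Z = 96.10/3 = 32.03
n/ν for E = 94.50/4 = 23.63
Smallest n/ν is E → limiting reagent.
Z consumed = (3/4) × 94.50 = 70.88 mol
Z remaining = 96.10 − 70.88 = 25.22 mol
mass = 25.22 × 194.60 = 4908 g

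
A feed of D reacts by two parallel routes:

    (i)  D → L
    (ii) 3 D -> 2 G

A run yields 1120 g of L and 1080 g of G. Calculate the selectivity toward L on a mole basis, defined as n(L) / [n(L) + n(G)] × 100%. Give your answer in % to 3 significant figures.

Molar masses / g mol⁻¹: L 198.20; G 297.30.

n(L) = 1120 / 198.20 = 5.651 mol
n(G) = 1080 / 297.30 = 3.633 mol
selectivity = 5.651/(5.651+3.633) × 100 = 60.87 %

60.9 %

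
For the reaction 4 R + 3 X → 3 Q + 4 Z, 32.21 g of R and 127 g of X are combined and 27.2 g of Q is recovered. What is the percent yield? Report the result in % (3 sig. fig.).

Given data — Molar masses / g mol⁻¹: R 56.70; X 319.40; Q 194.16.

n(R) = 32.21 / 56.70 = 0.5681 mol
n(X) = 127.0 / 319.40 = 0.3976 mol
n/ν → R: 0.1420, X: 0.1325; X is limiting.
theoretical n(Q) = (3/3) × 0.3976 = 0.3976 mol → 77.20 g
% yield = 27.2 / 77.20 × 100 = 35.23 %

35.2 %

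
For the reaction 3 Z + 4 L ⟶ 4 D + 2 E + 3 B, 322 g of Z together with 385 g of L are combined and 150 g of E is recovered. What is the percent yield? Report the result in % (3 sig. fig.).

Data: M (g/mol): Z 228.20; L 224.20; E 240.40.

72.7 %

n(Z) = 322.0 / 228.20 = 1.411 mol
n(L) = 385.0 / 224.20 = 1.717 mol
n/ν → Z: 0.4703, L: 0.4293; L is limiting.
theoretical n(E) = (2/4) × 1.717 = 0.8585 mol → 206.4 g
% yield = 150 / 206.4 × 100 = 72.67 %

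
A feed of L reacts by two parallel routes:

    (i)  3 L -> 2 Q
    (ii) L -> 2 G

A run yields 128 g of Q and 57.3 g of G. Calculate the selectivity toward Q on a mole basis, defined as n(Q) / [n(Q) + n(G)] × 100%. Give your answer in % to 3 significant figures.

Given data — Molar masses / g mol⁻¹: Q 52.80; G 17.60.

n(Q) = 128 / 52.80 = 2.424 mol
n(G) = 57.3 / 17.60 = 3.256 mol
selectivity = 2.424/(2.424+3.256) × 100 = 42.68 %

42.7 %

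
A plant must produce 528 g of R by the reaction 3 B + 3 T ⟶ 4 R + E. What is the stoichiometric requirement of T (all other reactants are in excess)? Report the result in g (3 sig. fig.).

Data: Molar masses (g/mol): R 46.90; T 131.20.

1110 g

n(R) = 528 / 46.90 = 11.26 mol
n(T) = (3/4) × 11.26 = 8.445 mol
mass = 8.445 × 131.20 = 1108 g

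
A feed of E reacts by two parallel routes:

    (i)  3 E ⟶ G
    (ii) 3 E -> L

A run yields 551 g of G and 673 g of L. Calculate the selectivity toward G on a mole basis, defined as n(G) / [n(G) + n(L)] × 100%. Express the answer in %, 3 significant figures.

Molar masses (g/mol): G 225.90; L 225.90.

45.0 %

n(G) = 551 / 225.90 = 2.439 mol
n(L) = 673 / 225.90 = 2.979 mol
selectivity = 2.439/(2.439+2.979) × 100 = 45.02 %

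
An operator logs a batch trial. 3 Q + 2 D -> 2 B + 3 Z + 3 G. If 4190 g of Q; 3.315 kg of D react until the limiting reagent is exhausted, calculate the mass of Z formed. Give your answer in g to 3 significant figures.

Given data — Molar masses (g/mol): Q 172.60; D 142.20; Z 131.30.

n(Q) = 4190 / 172.60 = 24.28 mol
n(D) = 3.315×1000 / 142.20 = 23.31 mol
n/ν for Q = 24.28/3 = 8.093
n/ν for D = 23.31/2 = 11.66
Smallest n/ν is Q → limiting reagent.
n(Z) = (3/3) × 24.28 = 24.28 mol
mass = 24.28 × 131.30 = 3188 g

3190 g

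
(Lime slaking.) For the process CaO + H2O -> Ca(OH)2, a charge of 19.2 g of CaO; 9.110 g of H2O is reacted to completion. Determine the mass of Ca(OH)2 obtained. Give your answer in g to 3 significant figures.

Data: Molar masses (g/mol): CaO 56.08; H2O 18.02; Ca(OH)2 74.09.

25.4 g

n(CaO) = 19.20 / 56.08 = 0.3424 mol
n(H2O) = 9.110 / 18.02 = 0.5055 mol
n/ν for CaO = 0.3424/1 = 0.3424
n/ν for H2O = 0.5055/1 = 0.5055
Smallest n/ν is CaO → limiting reagent.
n(Ca(OH)2) = (1/1) × 0.3424 = 0.3424 mol
mass = 0.3424 × 74.09 = 25.37 g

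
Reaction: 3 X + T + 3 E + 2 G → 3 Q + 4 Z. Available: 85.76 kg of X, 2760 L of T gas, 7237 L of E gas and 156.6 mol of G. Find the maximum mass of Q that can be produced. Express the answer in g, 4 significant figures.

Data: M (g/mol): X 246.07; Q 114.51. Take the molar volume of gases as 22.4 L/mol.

26900 g

n(X) = 85.76×1000 / 246.07 = 348.5 mol
n(T) = 2760 / 22.4 = 123.2 mol
n(E) = 7237 / 22.4 = 323.1 mol
n(G) = 156.6 mol
n/ν for X = 348.5/3 = 116.2
n/ν for T = 123.2/1 = 123.2
n/ν for E = 323.1/3 = 107.7
n/ν for G = 156.6/2 = 78.30
Smallest n/ν is G → limiting reagent.
n(Q) = (3/2) × 156.6 = 234.9 mol
mass = 234.9 × 114.51 = 26900 g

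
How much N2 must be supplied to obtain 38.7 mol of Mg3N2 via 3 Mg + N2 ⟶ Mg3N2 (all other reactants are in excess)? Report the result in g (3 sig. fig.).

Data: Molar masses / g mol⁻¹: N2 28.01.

n(Mg3N2) = 38.70 mol
n(N2) = (1/1) × 38.70 = 38.70 mol
mass = 38.70 × 28.01 = 1084 g

1080 g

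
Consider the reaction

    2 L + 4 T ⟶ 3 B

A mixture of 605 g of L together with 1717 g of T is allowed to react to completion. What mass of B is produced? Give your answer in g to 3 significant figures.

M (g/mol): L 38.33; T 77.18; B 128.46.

2140 g

n(L) = 605.0 / 38.33 = 15.78 mol
n(T) = 1717 / 77.18 = 22.25 mol
n/ν for L = 15.78/2 = 7.890
n/ν for T = 22.25/4 = 5.563
Smallest n/ν is T → limiting reagent.
n(B) = (3/4) × 22.25 = 16.69 mol
mass = 16.69 × 128.46 = 2144 g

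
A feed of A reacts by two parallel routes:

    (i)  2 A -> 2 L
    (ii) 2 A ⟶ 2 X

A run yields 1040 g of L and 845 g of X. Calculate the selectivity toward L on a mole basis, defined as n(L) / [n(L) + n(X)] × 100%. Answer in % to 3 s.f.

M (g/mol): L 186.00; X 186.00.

n(L) = 1040 / 186.00 = 5.591 mol
n(X) = 845 / 186.00 = 4.543 mol
selectivity = 5.591/(5.591+4.543) × 100 = 55.17 %

55.2 %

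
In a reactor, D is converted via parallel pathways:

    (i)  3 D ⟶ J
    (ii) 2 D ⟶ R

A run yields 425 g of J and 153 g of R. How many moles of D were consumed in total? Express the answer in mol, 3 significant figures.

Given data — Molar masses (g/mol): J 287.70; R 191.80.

n(J) = 425 / 287.70 = 1.477 mol
n(R) = 153 / 191.80 = 0.7977 mol
n(D) via (i) = (3/1)×1.477 = 4.431 mol
n(D) via (ii) = (2/1)×0.7977 = 1.595 mol
total n(D) = 4.431 + 1.595 = 6.026 mol

6.03 mol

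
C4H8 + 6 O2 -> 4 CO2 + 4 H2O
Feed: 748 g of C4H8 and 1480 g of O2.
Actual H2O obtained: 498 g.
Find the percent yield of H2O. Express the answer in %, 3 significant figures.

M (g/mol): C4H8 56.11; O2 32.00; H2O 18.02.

n(C4H8) = 748.0 / 56.11 = 13.33 mol
n(O2) = 1480 / 32.00 = 46.25 mol
n/ν for C4H8 = 13.33/1 = 13.33
n/ν for O2 = 46.25/6 = 7.708
Smallest n/ν is O2 → limiting reagent.
theoretical n(H2O) = (4/6) × 46.25 = 30.83 mol → 555.6 g
% yield = 498 / 555.6 × 100 = 89.63 %

89.6 %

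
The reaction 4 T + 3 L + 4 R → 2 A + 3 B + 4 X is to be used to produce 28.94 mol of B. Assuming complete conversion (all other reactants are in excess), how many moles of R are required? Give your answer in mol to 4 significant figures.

n(B) = 28.94 mol
n(R) = (4/3) × 28.94 = 38.59 mol

38.59 mol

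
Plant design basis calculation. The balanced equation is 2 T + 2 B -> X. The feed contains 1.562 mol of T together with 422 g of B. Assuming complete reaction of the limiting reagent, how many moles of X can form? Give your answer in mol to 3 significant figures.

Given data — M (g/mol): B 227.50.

n(T) = 1.562 mol
n(B) = 422.0 / 227.50 = 1.855 mol
n/ν → T: 0.7810, B: 0.9275; T is limiting.
n(X) = (1/2) × 1.562 = 0.7810 mol

0.781 mol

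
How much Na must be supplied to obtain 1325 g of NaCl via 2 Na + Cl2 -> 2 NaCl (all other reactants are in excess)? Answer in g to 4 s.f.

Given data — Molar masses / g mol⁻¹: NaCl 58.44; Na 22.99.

521.2 g

n(NaCl) = 1325 / 58.44 = 22.67 mol
n(Na) = (2/2) × 22.67 = 22.67 mol
mass = 22.67 × 22.99 = 521.2 g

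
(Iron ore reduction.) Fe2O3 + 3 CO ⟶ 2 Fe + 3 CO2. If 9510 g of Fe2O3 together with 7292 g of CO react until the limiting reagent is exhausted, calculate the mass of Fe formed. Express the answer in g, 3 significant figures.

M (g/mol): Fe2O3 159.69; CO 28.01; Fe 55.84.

n(Fe2O3) = 9510 / 159.69 = 59.55 mol
n(CO) = 7292 / 28.01 = 260.3 mol
n/ν → Fe2O3: 59.55, CO: 86.77; Fe2O3 is limiting.
n(Fe) = (2/1) × 59.55 = 119.1 mol
mass = 119.1 × 55.84 = 6651 g

6650 g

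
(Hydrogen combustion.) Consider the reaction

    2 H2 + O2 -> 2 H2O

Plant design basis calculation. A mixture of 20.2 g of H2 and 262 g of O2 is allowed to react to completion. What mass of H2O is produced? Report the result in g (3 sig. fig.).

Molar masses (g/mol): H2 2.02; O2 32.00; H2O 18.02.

n(H2) = 20.20 / 2.02 = 10.00 mol
n(O2) = 262.0 / 32.00 = 8.188 mol
n/ν → H2: 5.000, O2: 8.188; H2 is limiting.
n(H2O) = (2/2) × 10.00 = 10.00 mol
mass = 10.00 × 18.02 = 180.2 g

180 g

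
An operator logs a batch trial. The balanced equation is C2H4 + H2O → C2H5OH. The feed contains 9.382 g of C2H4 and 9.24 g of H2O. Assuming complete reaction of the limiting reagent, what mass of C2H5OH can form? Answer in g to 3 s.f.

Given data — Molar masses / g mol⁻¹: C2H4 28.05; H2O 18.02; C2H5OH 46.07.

n(C2H4) = 9.382 / 28.05 = 0.3345 mol
n(H2O) = 9.240 / 18.02 = 0.5128 mol
n/ν → C2H4: 0.3345, H2O: 0.5128; C2H4 is limiting.
n(C2H5OH) = (1/1) × 0.3345 = 0.3345 mol
mass = 0.3345 × 46.07 = 15.41 g

15.4 g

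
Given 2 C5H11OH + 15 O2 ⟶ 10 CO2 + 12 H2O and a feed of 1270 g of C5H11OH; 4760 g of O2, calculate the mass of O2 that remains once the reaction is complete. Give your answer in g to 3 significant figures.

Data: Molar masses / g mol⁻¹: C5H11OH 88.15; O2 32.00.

n(C5H11OH) = 1270 / 88.15 = 14.41 mol
n(O2) = 4760 / 32.00 = 148.8 mol
n/ν for C5H11OH = 14.41/2 = 7.205
n/ν for O2 = 148.8/15 = 9.920
Smallest n/ν is C5H11OH → limiting reagent.
O2 consumed = (15/2) × 14.41 = 108.1 mol
O2 remaining = 148.8 − 108.1 = 40.70 mol
mass = 40.70 × 32.00 = 1302 g

1300 g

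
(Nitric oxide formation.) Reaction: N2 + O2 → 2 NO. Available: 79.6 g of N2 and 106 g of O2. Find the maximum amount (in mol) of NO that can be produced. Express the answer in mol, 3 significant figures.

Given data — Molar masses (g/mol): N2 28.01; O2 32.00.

5.68 mol

n(N2) = 79.60 / 28.01 = 2.842 mol
n(O2) = 106.0 / 32.00 = 3.313 mol
n/ν → N2: 2.842, O2: 3.313; N2 is limiting.
n(NO) = (2/1) × 2.842 = 5.684 mol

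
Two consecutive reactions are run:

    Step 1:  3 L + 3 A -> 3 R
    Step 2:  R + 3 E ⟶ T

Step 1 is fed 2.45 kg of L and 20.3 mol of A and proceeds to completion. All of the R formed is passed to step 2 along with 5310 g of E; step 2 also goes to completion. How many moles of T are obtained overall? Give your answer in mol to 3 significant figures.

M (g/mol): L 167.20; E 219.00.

8.08 mol

Step 1:
n(L) = 2.450×1000 / 167.20 = 14.65 mol
n(A) = 20.30 mol
n/ν for L = 14.65/3 = 4.883
n/ν for A = 20.30/3 = 6.767
Smallest n/ν is L → limiting reagent.
n(R) produced = (3/3) × 14.65 = 14.65 mol
Step 2:
n(R) available = 14.65 mol
n(E) = 5310 / 219.00 = 24.25 mol
n/ν for R = 14.65/1 = 14.65
n/ν for E = 24.25/3 = 8.083
Smallest n/ν is E → limiting reagent.
n(T) = (1/3) × 24.25 = 8.083 mol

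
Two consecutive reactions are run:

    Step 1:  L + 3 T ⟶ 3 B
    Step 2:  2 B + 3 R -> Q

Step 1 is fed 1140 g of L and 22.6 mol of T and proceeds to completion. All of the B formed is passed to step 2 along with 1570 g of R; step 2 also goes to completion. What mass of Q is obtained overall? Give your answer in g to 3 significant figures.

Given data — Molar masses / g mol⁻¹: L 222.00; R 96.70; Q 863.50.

Step 1:
n(L) = 1140 / 222.00 = 5.135 mol
n(T) = 22.60 mol
n/ν → L: 5.135, T: 7.533; L is limiting.
n(B) produced = (3/1) × 5.135 = 15.41 mol
Step 2:
n(B) available = 15.41 mol
n(R) = 1570 / 96.70 = 16.24 mol
n/ν → B: 7.705, R: 5.413; R is limiting.
n(Q) = (1/3) × 16.24 = 5.413 mol
mass = 5.413 × 863.50 = 4674 g

4670 g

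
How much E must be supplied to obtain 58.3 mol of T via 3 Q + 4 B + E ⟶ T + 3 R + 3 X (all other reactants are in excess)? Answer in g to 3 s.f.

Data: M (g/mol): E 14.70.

857 g

n(T) = 58.30 mol
n(E) = (1/1) × 58.30 = 58.30 mol
mass = 58.30 × 14.70 = 857.0 g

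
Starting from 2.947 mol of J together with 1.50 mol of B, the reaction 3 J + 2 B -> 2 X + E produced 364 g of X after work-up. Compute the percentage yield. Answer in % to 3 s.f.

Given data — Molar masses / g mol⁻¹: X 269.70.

n(J) = 2.947 mol
n(B) = 1.500 mol
n/ν for J = 2.947/3 = 0.9823
n/ν for B = 1.500/2 = 0.7500
Smallest n/ν is B → limiting reagent.
theoretical n(X) = (2/2) × 1.500 = 1.500 mol → 404.6 g
% yield = 364 / 404.6 × 100 = 89.97 %

90.0 %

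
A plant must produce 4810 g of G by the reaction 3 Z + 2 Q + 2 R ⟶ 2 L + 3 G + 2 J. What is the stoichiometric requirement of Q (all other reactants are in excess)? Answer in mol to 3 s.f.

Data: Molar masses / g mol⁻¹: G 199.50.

n(G) = 4810 / 199.50 = 24.11 mol
n(Q) = (2/3) × 24.11 = 16.07 mol

16.1 mol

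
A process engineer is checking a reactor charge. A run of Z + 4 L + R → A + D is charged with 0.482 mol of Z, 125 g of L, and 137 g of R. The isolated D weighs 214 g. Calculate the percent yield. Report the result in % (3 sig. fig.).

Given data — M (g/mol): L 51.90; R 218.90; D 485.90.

91.4 %

n(Z) = 0.4820 mol
n(L) = 125.0 / 51.90 = 2.408 mol
n(R) = 137.0 / 218.90 = 0.6259 mol
n/ν for Z = 0.4820/1 = 0.4820
n/ν for L = 2.408/4 = 0.6020
n/ν for R = 0.6259/1 = 0.6259
Smallest n/ν is Z → limiting reagent.
theoretical n(D) = (1/1) × 0.4820 = 0.4820 mol → 234.2 g
% yield = 214 / 234.2 × 100 = 91.37 %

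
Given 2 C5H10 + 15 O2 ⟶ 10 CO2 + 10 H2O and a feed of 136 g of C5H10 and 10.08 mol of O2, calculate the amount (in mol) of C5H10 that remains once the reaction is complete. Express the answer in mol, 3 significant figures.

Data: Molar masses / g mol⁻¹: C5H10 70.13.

n(C5H10) = 136.0 / 70.13 = 1.939 mol
n(O2) = 10.08 mol
n/ν for C5H10 = 1.939/2 = 0.9695
n/ν for O2 = 10.08/15 = 0.6720
Smallest n/ν is O2 → limiting reagent.
C5H10 consumed = (2/15) × 10.08 = 1.344 mol
C5H10 remaining = 1.939 − 1.344 = 0.5950 mol

0.595 mol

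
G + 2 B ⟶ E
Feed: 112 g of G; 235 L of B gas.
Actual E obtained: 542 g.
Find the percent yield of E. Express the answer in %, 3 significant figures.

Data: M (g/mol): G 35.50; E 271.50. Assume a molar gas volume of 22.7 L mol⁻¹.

63.3 %

n(G) = 112.0 / 35.50 = 3.155 mol
n(B) = 235.0 / 22.7 = 10.35 mol
n/ν for G = 3.155/1 = 3.155
n/ν for B = 10.35/2 = 5.175
Smallest n/ν is G → limiting reagent.
theoretical n(E) = (1/1) × 3.155 = 3.155 mol → 856.6 g
% yield = 542 / 856.6 × 100 = 63.27 %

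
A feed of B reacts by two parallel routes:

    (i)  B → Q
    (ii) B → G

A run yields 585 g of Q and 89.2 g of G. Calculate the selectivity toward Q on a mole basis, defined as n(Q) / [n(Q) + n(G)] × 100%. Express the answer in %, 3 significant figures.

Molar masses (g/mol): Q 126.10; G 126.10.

86.8 %

n(Q) = 585 / 126.10 = 4.639 mol
n(G) = 89.2 / 126.10 = 0.7074 mol
selectivity = 4.639/(4.639+0.7074) × 100 = 86.77 %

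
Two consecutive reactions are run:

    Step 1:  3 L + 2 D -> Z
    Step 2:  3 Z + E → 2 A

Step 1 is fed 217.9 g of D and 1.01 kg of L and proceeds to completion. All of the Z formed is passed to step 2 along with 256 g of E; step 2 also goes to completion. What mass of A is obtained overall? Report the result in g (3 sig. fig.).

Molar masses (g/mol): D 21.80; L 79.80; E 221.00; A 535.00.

1240 g

Step 1:
n(D) = 217.9 / 21.80 = 9.995 mol
n(L) = 1.010×1000 / 79.80 = 12.66 mol
n/ν for D = 9.995/2 = 4.998
n/ν for L = 12.66/3 = 4.220
Smallest n/ν is L → limiting reagent.
n(Z) produced = (1/3) × 12.66 = 4.220 mol
Step 2:
n(Z) available = 4.220 mol
n(E) = 256.0 / 221.00 = 1.158 mol
n/ν for Z = 4.220/3 = 1.407
n/ν for E = 1.158/1 = 1.158
Smallest n/ν is E → limiting reagent.
n(A) = (2/1) × 1.158 = 2.316 mol
mass = 2.316 × 535.00 = 1239 g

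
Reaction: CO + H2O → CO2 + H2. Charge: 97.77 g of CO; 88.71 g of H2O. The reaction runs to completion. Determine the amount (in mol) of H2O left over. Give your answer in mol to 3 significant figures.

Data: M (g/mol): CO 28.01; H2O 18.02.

n(CO) = 97.77 / 28.01 = 3.491 mol
n(H2O) = 88.71 / 18.02 = 4.923 mol
n/ν for CO = 3.491/1 = 3.491
n/ν for H2O = 4.923/1 = 4.923
Smallest n/ν is CO → limiting reagent.
H2O consumed = (1/1) × 3.491 = 3.491 mol
H2O remaining = 4.923 − 3.491 = 1.432 mol

1.43 mol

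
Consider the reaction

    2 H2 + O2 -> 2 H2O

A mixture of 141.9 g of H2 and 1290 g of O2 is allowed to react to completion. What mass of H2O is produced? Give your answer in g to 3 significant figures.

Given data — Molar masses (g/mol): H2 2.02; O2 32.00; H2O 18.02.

n(H2) = 141.9 / 2.02 = 70.25 mol
n(O2) = 1290 / 32.00 = 40.31 mol
n/ν for H2 = 70.25/2 = 35.13
n/ν for O2 = 40.31/1 = 40.31
Smallest n/ν is H2 → limiting reagent.
n(H2O) = (2/2) × 70.25 = 70.25 mol
mass = 70.25 × 18.02 = 1266 g

1270 g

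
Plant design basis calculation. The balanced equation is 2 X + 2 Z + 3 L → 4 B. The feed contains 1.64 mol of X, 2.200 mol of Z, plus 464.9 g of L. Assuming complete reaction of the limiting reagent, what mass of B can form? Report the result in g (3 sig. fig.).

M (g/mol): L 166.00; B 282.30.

n(X) = 1.640 mol
n(Z) = 2.200 mol
n(L) = 464.9 / 166.00 = 2.801 mol
n/ν for X = 1.640/2 = 0.8200
n/ν for Z = 2.200/2 = 1.100
n/ν for L = 2.801/3 = 0.9337
Smallest n/ν is X → limiting reagent.
n(B) = (4/2) × 1.640 = 3.280 mol
mass = 3.280 × 282.30 = 925.9 g

926 g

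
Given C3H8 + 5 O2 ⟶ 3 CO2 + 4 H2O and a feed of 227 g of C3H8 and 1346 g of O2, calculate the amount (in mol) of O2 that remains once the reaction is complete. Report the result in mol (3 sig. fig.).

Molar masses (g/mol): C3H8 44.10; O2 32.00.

n(C3H8) = 227.0 / 44.10 = 5.147 mol
n(O2) = 1346 / 32.00 = 42.06 mol
n/ν → C3H8: 5.147, O2: 8.412; C3H8 is limiting.
O2 consumed = (5/1) × 5.147 = 25.74 mol
O2 remaining = 42.06 − 25.74 = 16.32 mol

16.3 mol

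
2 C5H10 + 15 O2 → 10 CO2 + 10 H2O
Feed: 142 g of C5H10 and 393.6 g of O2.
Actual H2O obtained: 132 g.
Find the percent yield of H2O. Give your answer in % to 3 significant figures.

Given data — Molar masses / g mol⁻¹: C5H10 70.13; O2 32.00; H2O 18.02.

89.3 %

n(C5H10) = 142.0 / 70.13 = 2.025 mol
n(O2) = 393.6 / 32.00 = 12.30 mol
n/ν for C5H10 = 2.025/2 = 1.013
n/ν for O2 = 12.30/15 = 0.8200
Smallest n/ν is O2 → limiting reagent.
theoretical n(H2O) = (10/15) × 12.30 = 8.200 mol → 147.8 g
% yield = 132 / 147.8 × 100 = 89.31 %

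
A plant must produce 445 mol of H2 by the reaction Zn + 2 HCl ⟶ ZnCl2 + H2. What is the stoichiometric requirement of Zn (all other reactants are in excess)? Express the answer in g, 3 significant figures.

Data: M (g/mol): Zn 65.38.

29100 g

n(H2) = 445.0 mol
n(Zn) = (1/1) × 445.0 = 445.0 mol
mass = 445.0 × 65.38 = 29090 g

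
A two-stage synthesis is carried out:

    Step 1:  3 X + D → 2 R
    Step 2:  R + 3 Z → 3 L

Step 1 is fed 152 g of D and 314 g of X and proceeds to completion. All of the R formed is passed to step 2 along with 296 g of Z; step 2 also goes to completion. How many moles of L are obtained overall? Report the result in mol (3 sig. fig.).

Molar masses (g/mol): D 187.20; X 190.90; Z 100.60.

Step 1:
n(D) = 152.0 / 187.20 = 0.8120 mol
n(X) = 314.0 / 190.90 = 1.645 mol
n/ν for D = 0.8120/1 = 0.8120
n/ν for X = 1.645/3 = 0.5483
Smallest n/ν is X → limiting reagent.
n(R) produced = (2/3) × 1.645 = 1.097 mol
Step 2:
n(R) available = 1.097 mol
n(Z) = 296.0 / 100.60 = 2.942 mol
n/ν for R = 1.097/1 = 1.097
n/ν for Z = 2.942/3 = 0.9807
Smallest n/ν is Z → limiting reagent.
n(L) = (3/3) × 2.942 = 2.942 mol

2.94 mol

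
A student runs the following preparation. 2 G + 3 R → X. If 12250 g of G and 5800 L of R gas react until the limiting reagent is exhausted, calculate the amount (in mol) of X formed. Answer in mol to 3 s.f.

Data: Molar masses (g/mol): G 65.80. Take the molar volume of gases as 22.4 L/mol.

86.3 mol

n(G) = 12250 / 65.80 = 186.2 mol
n(R) = 5800 / 22.4 = 258.9 mol
n/ν for G = 186.2/2 = 93.10
n/ν for R = 258.9/3 = 86.30
Smallest n/ν is R → limiting reagent.
n(X) = (1/3) × 258.9 = 86.30 mol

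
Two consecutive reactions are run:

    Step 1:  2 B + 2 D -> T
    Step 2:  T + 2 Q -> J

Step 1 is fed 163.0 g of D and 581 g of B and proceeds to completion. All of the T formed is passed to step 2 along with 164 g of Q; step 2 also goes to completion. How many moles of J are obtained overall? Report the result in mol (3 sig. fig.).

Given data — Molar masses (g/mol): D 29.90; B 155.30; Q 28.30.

1.87 mol

Step 1:
n(D) = 163.0 / 29.90 = 5.452 mol
n(B) = 581.0 / 155.30 = 3.741 mol
n/ν → D: 2.726, B: 1.871; B is limiting.
n(T) produced = (1/2) × 3.741 = 1.871 mol
Step 2:
n(T) available = 1.871 mol
n(Q) = 164.0 / 28.30 = 5.795 mol
n/ν → T: 1.871, Q: 2.898; T is limiting.
n(J) = (1/1) × 1.871 = 1.871 mol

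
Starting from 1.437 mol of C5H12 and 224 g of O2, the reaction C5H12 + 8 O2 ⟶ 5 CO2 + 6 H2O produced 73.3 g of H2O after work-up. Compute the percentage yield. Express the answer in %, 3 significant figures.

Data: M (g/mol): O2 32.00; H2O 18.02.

77.5 %

n(C5H12) = 1.437 mol
n(O2) = 224.0 / 32.00 = 7.000 mol
n/ν → C5H12: 1.437, O2: 0.8750; O2 is limiting.
theoretical n(H2O) = (6/8) × 7.000 = 5.250 mol → 94.61 g
% yield = 73.3 / 94.61 × 100 = 77.48 %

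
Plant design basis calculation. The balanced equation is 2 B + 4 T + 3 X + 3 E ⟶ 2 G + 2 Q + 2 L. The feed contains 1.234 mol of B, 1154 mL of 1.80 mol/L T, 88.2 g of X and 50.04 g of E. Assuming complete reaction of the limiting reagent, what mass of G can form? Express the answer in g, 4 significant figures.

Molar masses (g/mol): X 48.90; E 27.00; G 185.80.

n(B) = 1.234 mol
n(T) = 1.80 × 1154/1000 = 2.077 mol
n(X) = 88.20 / 48.90 = 1.804 mol
n(E) = 50.04 / 27.00 = 1.853 mol
n/ν for B = 1.234/2 = 0.6170
n/ν for T = 2.077/4 = 0.5193
n/ν for X = 1.804/3 = 0.6013
n/ν for E = 1.853/3 = 0.6177
Smallest n/ν is T → limiting reagent.
n(G) = (2/4) × 2.077 = 1.039 mol
mass = 1.039 × 185.80 = 193.0 g

193.0 g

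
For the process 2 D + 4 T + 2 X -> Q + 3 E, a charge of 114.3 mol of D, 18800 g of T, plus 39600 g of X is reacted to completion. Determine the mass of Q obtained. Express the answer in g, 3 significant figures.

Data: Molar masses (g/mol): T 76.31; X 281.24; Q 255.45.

14600 g

n(D) = 114.3 mol
n(T) = 18800 / 76.31 = 246.4 mol
n(X) = 39600 / 281.24 = 140.8 mol
n/ν for D = 114.3/2 = 57.15
n/ν for T = 246.4/4 = 61.60
n/ν for X = 140.8/2 = 70.40
Smallest n/ν is D → limiting reagent.
n(Q) = (1/2) × 114.3 = 57.15 mol
mass = 57.15 × 255.45 = 14600 g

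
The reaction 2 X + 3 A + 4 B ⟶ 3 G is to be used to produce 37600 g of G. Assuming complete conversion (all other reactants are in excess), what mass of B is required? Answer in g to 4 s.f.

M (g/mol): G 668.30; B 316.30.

23730 g

n(G) = 37600 / 668.30 = 56.26 mol
n(B) = (4/3) × 56.26 = 75.01 mol
mass = 75.01 × 316.30 = 23730 g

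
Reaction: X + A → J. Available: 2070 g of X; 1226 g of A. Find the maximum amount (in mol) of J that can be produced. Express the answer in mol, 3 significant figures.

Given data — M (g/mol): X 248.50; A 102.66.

n(X) = 2070 / 248.50 = 8.330 mol
n(A) = 1226 / 102.66 = 11.94 mol
n/ν for X = 8.330/1 = 8.330
n/ν for A = 11.94/1 = 11.94
Smallest n/ν is X → limiting reagent.
n(J) = (1/1) × 8.330 = 8.330 mol

8.33 mol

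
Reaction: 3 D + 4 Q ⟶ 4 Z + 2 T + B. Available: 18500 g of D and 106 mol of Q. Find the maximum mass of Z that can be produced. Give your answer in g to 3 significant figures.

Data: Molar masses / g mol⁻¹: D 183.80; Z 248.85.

26400 g

n(D) = 18500 / 183.80 = 100.7 mol
n(Q) = 106.0 mol
n/ν for D = 100.7/3 = 33.57
n/ν for Q = 106.0/4 = 26.50
Smallest n/ν is Q → limiting reagent.
n(Z) = (4/4) × 106.0 = 106.0 mol
mass = 106.0 × 248.85 = 26380 g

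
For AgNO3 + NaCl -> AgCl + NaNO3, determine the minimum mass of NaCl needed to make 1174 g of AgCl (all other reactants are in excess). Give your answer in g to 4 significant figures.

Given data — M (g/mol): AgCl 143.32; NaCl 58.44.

478.7 g

n(AgCl) = 1174 / 143.32 = 8.191 mol
n(NaCl) = (1/1) × 8.191 = 8.191 mol
mass = 8.191 × 58.44 = 478.7 g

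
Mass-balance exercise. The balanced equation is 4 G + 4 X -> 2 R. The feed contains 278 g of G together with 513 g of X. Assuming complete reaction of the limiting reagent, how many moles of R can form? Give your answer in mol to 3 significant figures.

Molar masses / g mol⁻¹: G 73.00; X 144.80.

n(G) = 278.0 / 73.00 = 3.808 mol
n(X) = 513.0 / 144.80 = 3.543 mol
n/ν for G = 3.808/4 = 0.9520
n/ν for X = 3.543/4 = 0.8858
Smallest n/ν is X → limiting reagent.
n(R) = (2/4) × 3.543 = 1.772 mol

1.77 mol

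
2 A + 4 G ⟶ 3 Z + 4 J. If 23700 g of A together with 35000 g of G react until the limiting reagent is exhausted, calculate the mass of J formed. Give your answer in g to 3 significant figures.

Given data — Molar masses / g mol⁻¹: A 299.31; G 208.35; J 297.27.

47100 g

n(A) = 23700 / 299.31 = 79.18 mol
n(G) = 35000 / 208.35 = 168.0 mol
n/ν → A: 39.59, G: 42.00; A is limiting.
n(J) = (4/2) × 79.18 = 158.4 mol
mass = 158.4 × 297.27 = 47090 g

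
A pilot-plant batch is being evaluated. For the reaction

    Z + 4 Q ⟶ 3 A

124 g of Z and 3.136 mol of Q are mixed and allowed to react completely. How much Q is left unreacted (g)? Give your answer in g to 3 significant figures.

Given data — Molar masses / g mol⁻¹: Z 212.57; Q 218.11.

175 g

n(Z) = 124.0 / 212.57 = 0.5833 mol
n(Q) = 3.136 mol
n/ν for Z = 0.5833/1 = 0.5833
n/ν for Q = 3.136/4 = 0.7840
Smallest n/ν is Z → limiting reagent.
Q consumed = (4/1) × 0.5833 = 2.333 mol
Q remaining = 3.136 − 2.333 = 0.8030 mol
mass = 0.8030 × 218.11 = 175.1 g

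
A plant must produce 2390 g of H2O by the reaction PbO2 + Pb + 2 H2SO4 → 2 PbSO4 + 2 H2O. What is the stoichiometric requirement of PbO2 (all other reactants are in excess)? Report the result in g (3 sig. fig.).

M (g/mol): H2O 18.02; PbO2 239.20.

15900 g

n(H2O) = 2390 / 18.02 = 132.6 mol
n(PbO2) = (1/2) × 132.6 = 66.30 mol
mass = 66.30 × 239.20 = 15860 g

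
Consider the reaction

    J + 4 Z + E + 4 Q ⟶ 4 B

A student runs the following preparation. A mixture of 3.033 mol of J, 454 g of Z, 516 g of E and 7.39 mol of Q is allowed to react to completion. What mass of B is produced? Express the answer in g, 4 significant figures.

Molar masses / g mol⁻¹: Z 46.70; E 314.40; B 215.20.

n(J) = 3.033 mol
n(Z) = 454.0 / 46.70 = 9.722 mol
n(E) = 516.0 / 314.40 = 1.641 mol
n(Q) = 7.390 mol
n/ν for J = 3.033/1 = 3.033
n/ν for Z = 9.722/4 = 2.431
n/ν for E = 1.641/1 = 1.641
n/ν for Q = 7.390/4 = 1.848
Smallest n/ν is E → limiting reagent.
n(B) = (4/1) × 1.641 = 6.564 mol
mass = 6.564 × 215.20 = 1413 g

1413 g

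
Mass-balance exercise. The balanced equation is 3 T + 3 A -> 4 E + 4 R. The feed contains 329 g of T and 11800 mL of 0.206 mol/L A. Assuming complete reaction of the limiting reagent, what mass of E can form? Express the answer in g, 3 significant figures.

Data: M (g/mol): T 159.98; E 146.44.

402 g

n(T) = 329.0 / 159.98 = 2.057 mol
n(A) = 0.206 × 11800/1000 = 2.431 mol
n/ν → T: 0.6857, A: 0.8103; T is limiting.
n(E) = (4/3) × 2.057 = 2.743 mol
mass = 2.743 × 146.44 = 401.7 g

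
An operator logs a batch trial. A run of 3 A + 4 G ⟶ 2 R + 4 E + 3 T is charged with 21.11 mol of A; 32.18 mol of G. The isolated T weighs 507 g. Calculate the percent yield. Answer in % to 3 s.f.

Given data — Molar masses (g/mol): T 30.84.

77.9 %

n(A) = 21.11 mol
n(G) = 32.18 mol
n/ν for A = 21.11/3 = 7.037
n/ν for G = 32.18/4 = 8.045
Smallest n/ν is A → limiting reagent.
theoretical n(T) = (3/3) × 21.11 = 21.11 mol → 651.0 g
% yield = 507 / 651.0 × 100 = 77.88 %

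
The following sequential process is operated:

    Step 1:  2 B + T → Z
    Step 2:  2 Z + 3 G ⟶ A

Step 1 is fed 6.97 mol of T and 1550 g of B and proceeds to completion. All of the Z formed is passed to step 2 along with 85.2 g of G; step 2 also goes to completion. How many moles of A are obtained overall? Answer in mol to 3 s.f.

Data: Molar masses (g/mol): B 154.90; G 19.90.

Step 1:
n(T) = 6.970 mol
n(B) = 1550 / 154.90 = 10.01 mol
n/ν for T = 6.970/1 = 6.970
n/ν for B = 10.01/2 = 5.005
Smallest n/ν is B → limiting reagent.
n(Z) produced = (1/2) × 10.01 = 5.005 mol
Step 2:
n(Z) available = 5.005 mol
n(G) = 85.20 / 19.90 = 4.281 mol
n/ν for Z = 5.005/2 = 2.503
n/ν for G = 4.281/3 = 1.427
Smallest n/ν is G → limiting reagent.
n(A) = (1/3) × 4.281 = 1.427 mol

1.43 mol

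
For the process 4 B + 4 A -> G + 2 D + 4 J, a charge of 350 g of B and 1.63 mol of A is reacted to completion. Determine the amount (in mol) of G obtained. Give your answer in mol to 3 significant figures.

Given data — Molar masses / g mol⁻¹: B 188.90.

0.408 mol

n(B) = 350.0 / 188.90 = 1.853 mol
n(A) = 1.630 mol
n/ν for B = 1.853/4 = 0.4633
n/ν for A = 1.630/4 = 0.4075
Smallest n/ν is A → limiting reagent.
n(G) = (1/4) × 1.630 = 0.4075 mol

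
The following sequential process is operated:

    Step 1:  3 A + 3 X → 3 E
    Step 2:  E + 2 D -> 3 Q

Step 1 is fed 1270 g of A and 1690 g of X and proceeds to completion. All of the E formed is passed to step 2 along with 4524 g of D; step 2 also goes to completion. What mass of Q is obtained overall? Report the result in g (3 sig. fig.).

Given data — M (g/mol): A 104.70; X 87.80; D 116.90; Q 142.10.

5170 g

Step 1:
n(A) = 1270 / 104.70 = 12.13 mol
n(X) = 1690 / 87.80 = 19.25 mol
n/ν → A: 4.043, X: 6.417; A is limiting.
n(E) produced = (3/3) × 12.13 = 12.13 mol
Step 2:
n(E) available = 12.13 mol
n(D) = 4524 / 116.90 = 38.70 mol
n/ν → E: 12.13, D: 19.35; E is limiting.
n(Q) = (3/1) × 12.13 = 36.39 mol
mass = 36.39 × 142.10 = 5171 g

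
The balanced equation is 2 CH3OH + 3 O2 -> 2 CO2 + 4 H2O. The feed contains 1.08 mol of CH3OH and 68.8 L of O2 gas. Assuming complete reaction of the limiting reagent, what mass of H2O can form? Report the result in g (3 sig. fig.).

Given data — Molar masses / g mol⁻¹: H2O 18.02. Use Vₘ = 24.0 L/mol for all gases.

38.9 g

n(CH3OH) = 1.080 mol
n(O2) = 68.80 / 24.0 = 2.867 mol
n/ν for CH3OH = 1.080/2 = 0.5400
n/ν for O2 = 2.867/3 = 0.9557
Smallest n/ν is CH3OH → limiting reagent.
n(H2O) = (4/2) × 1.080 = 2.160 mol
mass = 2.160 × 18.02 = 38.92 g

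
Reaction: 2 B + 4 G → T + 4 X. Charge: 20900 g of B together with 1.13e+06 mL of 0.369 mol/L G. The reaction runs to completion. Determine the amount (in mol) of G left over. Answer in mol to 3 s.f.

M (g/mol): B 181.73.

187 mol

n(B) = 20900 / 181.73 = 115.0 mol
n(G) = 0.369 × 1.13e+06/1000 = 417.0 mol
n/ν for B = 115.0/2 = 57.50
n/ν for G = 417.0/4 = 104.3
Smallest n/ν is B → limiting reagent.
G consumed = (4/2) × 115.0 = 230.0 mol
G remaining = 417.0 − 230.0 = 187.0 mol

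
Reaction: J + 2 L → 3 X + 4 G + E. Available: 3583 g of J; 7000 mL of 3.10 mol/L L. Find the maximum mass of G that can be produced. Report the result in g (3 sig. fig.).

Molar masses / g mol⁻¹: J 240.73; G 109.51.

n(J) = 3583 / 240.73 = 14.88 mol
n(L) = 3.10 × 7000/1000 = 21.70 mol
n/ν for J = 14.88/1 = 14.88
n/ν for L = 21.70/2 = 10.85
Smallest n/ν is L → limiting reagent.
n(G) = (4/2) × 21.70 = 43.40 mol
mass = 43.40 × 109.51 = 4753 g

4750 g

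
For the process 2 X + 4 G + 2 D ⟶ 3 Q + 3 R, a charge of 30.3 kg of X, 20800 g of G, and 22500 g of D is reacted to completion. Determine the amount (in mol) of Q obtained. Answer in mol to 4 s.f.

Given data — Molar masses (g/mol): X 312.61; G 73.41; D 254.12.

132.8 mol

n(X) = 30.30×1000 / 312.61 = 96.93 mol
n(G) = 20800 / 73.41 = 283.3 mol
n(D) = 22500 / 254.12 = 88.54 mol
n/ν for X = 96.93/2 = 48.47
n/ν for G = 283.3/4 = 70.83
n/ν for D = 88.54/2 = 44.27
Smallest n/ν is D → limiting reagent.
n(Q) = (3/2) × 88.54 = 132.8 mol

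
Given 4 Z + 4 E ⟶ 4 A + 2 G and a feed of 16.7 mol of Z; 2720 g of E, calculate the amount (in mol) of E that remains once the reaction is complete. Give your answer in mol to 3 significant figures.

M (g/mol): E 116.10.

6.73 mol

n(Z) = 16.70 mol
n(E) = 2720 / 116.10 = 23.43 mol
n/ν → Z: 4.175, E: 5.858; Z is limiting.
E consumed = (4/4) × 16.70 = 16.70 mol
E remaining = 23.43 − 16.70 = 6.730 mol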